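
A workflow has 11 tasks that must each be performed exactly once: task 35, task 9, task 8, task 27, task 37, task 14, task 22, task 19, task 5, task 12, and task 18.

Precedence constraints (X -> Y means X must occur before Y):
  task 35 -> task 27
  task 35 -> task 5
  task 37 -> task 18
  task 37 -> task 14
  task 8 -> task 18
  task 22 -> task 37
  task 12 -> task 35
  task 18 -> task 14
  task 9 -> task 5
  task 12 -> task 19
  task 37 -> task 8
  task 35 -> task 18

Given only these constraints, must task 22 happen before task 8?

Chaining the stated constraints: task 22 → task 37 → task 8.
That forces task 22 before task 8 in every valid schedule.

Yes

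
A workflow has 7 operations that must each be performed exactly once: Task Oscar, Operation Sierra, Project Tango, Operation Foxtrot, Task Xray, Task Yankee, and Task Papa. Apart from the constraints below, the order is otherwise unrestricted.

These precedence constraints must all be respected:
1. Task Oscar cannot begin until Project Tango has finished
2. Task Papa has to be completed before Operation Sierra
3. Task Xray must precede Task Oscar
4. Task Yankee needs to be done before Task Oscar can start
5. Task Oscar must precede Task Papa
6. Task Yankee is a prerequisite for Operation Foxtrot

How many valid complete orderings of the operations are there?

3 operations have no prerequisites (Project Tango, Task Xray, Task Yankee), so any of them could come first.
Counting all ways to extend the partial order to a total order gives 30.

30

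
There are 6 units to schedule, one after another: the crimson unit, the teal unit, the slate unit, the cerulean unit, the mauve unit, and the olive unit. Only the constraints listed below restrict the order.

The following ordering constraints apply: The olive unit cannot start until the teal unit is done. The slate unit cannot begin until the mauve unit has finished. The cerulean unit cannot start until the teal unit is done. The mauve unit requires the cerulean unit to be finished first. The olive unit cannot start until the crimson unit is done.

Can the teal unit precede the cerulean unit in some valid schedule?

Yes

The constraints force the teal unit before the cerulean unit, so yes — every valid ordering has the teal unit earlier.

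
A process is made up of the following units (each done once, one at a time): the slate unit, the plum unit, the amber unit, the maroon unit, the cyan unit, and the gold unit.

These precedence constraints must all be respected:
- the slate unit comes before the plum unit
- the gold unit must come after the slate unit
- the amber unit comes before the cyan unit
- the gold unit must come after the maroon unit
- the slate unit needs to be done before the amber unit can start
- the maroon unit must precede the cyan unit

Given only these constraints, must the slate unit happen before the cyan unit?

There is a constraint chain the slate unit → the amber unit → the cyan unit.
That forces the slate unit before the cyan unit in every valid schedule.

Yes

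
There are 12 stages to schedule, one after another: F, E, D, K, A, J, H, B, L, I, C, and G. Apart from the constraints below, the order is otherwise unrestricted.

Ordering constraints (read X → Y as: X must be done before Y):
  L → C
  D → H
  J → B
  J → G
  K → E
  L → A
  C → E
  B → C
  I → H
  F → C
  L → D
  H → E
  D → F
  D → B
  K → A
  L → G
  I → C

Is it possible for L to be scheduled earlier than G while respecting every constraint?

The constraints force L before G, so yes — every valid ordering has L earlier.

Yes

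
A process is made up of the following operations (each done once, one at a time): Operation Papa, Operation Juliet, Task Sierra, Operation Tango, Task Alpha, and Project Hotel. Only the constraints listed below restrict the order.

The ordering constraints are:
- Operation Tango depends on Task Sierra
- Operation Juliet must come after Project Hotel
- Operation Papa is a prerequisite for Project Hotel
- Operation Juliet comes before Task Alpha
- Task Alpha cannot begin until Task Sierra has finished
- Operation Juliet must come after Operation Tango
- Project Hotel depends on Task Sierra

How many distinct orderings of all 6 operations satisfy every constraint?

2 operations have no prerequisites (Operation Papa, Task Sierra), so any of them could come first.
Counting all ways to extend the partial order to a total order gives 5.

5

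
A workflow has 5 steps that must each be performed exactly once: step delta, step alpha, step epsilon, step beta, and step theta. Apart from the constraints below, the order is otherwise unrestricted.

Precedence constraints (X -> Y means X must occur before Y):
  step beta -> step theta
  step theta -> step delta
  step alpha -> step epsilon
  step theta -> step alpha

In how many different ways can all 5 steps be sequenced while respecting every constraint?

3

Only step beta has no prerequisites, so it must go first.
Counting all ways to extend the partial order to a total order gives 3.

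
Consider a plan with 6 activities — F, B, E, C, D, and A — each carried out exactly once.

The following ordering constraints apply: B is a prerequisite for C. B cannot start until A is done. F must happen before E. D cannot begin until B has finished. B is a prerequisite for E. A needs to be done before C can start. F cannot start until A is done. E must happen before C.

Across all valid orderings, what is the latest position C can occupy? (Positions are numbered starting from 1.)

6

No constraint forces any activity after C, so it can be placed last, in position 6.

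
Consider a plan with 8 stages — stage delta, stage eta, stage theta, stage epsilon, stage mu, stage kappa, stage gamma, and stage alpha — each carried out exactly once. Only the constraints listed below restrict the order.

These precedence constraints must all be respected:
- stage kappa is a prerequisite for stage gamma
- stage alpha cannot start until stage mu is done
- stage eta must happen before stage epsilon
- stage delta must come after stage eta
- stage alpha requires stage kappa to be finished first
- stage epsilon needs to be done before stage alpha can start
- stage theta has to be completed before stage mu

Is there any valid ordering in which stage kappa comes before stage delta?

Yes

No chain of constraints runs from stage delta to stage kappa, so stage delta is not required to come first.
So a valid ordering placing stage kappa earlier than stage delta exists.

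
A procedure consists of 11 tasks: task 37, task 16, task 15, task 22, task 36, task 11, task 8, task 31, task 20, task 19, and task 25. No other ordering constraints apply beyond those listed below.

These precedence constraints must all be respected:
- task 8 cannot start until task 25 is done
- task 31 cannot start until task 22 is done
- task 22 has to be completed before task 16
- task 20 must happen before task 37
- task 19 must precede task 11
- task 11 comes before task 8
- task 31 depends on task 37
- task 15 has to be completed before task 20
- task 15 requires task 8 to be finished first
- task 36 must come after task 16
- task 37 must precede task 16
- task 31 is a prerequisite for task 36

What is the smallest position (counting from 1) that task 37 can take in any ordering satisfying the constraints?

7

Working backwards through the constraints from task 37, its full set of required predecessors is task 15, task 11, task 8, task 20, task 19, task 25 — 6 of them.
With 6 mandatory predecessors, the earliest task 37 can sit is position 6+1 = 7, and placing just those 6 first achieves it.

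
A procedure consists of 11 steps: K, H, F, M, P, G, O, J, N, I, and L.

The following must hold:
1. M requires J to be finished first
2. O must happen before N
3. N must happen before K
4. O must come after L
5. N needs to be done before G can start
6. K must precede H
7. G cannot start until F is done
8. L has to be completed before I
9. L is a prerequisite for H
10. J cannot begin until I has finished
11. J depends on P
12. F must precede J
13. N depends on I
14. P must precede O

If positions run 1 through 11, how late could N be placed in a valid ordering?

Following every chain forward from N, the steps that must come later are K, H, G — 3 of them.
So at least 3 steps follow N, putting N no later than position 8. That position is achievable by scheduling everything else first.

8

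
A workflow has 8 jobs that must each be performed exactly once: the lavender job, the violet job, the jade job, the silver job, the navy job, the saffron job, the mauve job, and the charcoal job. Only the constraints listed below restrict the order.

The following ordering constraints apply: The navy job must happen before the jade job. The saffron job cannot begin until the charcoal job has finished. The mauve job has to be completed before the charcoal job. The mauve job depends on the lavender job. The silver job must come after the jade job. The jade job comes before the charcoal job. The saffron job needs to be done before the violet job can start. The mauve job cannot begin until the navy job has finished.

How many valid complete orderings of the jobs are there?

2 jobs have no prerequisites (the lavender job, the navy job), so any of them could come first.
Counting all ways to extend the partial order to a total order gives 24.

24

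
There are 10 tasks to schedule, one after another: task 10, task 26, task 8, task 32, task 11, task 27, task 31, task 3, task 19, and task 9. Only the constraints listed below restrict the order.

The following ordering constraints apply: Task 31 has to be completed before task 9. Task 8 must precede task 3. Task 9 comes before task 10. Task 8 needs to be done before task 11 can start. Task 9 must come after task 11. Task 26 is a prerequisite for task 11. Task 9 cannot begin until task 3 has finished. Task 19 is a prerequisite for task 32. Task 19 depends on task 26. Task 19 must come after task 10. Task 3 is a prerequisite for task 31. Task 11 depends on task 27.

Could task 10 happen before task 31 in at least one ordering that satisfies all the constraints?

No

The constraints give a chain task 31 → task 9 → task 10, which forces task 31 before task 10.
So no valid ordering can have task 10 before task 31.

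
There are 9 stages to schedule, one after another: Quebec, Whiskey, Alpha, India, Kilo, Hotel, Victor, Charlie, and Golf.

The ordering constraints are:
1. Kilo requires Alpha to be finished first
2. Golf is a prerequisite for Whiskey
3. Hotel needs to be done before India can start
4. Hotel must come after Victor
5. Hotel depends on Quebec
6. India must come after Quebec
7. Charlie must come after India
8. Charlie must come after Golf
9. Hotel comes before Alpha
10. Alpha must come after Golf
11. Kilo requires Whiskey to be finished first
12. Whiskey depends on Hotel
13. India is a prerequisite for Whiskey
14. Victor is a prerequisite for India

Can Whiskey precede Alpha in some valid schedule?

No chain of constraints runs from Alpha to Whiskey, so Alpha is not required to come first.
So a valid ordering placing Whiskey earlier than Alpha exists.

Yes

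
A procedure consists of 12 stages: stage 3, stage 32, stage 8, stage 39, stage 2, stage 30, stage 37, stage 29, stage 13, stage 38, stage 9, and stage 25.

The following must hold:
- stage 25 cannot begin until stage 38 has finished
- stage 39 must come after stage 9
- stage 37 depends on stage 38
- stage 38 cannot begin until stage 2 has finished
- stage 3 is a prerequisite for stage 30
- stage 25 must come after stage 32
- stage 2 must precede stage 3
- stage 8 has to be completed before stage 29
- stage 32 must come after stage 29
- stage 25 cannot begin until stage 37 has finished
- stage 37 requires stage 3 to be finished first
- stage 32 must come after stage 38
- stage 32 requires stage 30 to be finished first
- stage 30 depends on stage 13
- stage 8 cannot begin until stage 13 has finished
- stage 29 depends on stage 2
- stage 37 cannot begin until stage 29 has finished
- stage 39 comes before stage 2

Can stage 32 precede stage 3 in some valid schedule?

There is a dependency chain stage 3 → stage 30 → stage 32, so stage 32 always comes after stage 3.
Hence stage 32 can never be scheduled before stage 3.

No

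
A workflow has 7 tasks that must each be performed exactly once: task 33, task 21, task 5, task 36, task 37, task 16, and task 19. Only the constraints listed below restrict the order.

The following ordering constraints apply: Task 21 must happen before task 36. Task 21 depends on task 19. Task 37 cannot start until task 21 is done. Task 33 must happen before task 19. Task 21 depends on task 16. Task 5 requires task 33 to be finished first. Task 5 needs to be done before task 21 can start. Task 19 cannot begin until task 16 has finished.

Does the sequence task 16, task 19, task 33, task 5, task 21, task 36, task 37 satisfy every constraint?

Here task 33 comes after task 19.
That contradicts the constraint that task 33 must precede task 19.

No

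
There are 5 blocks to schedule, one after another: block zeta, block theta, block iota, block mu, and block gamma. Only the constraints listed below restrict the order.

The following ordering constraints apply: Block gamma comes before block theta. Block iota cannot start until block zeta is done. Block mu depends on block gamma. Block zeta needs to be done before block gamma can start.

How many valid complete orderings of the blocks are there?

8

Only block zeta has no prerequisites, so it must go first.
Counting all ways to extend the partial order to a total order gives 8.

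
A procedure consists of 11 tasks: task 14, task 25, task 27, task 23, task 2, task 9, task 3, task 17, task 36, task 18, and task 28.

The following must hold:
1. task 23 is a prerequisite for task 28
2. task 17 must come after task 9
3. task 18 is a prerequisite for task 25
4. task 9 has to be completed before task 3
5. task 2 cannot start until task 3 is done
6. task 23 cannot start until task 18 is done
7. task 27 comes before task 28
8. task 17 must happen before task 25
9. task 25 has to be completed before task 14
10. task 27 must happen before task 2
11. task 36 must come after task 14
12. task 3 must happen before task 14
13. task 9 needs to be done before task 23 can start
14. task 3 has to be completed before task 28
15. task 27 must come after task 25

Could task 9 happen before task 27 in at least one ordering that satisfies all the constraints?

Yes

Task 9 is actually forced before task 27 by the constraints, so certainly some valid ordering has task 9 first.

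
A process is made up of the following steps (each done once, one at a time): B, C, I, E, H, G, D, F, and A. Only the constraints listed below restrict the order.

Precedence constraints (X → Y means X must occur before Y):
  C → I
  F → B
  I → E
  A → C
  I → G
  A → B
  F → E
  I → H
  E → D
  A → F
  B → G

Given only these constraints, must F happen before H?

No

F and H are not related by any chain of constraints.
There exist valid orderings with H before F, so F is not required to come first.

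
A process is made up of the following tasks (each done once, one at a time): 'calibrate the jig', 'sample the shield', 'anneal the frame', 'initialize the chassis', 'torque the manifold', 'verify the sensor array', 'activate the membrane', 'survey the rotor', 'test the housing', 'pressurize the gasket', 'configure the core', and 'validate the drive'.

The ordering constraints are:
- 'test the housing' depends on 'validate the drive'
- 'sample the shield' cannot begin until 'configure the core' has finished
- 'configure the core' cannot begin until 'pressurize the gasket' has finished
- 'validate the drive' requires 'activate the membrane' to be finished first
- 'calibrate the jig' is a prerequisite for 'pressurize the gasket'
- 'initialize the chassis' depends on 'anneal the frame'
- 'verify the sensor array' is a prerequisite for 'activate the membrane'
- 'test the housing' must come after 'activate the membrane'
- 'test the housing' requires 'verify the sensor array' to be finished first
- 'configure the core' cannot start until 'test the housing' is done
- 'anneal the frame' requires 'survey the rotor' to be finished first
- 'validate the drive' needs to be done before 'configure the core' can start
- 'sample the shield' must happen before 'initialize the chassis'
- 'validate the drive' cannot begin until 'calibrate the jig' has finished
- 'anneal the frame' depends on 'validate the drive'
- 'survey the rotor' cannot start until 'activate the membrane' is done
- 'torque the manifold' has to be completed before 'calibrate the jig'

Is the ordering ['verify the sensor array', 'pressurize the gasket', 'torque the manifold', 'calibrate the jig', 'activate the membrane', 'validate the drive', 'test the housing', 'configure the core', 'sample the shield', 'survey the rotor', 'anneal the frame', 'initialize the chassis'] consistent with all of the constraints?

Here 'calibrate the jig' comes after 'pressurize the gasket'.
Since 'calibrate the jig' is required before 'pressurize the gasket', the ordering is invalid.

No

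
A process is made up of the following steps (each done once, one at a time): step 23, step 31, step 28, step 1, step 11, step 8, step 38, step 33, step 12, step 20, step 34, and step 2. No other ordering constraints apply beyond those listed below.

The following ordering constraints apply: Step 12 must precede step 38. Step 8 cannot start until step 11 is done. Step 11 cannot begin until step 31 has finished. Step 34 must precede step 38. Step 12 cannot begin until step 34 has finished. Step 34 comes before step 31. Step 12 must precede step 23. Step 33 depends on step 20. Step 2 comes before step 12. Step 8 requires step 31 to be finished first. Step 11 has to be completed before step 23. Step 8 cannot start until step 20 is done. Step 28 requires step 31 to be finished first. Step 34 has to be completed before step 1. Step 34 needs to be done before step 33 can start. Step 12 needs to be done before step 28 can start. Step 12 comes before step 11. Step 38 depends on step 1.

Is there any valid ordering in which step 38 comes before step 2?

No

Following step 2 → step 12 → step 38, step 2 must precede step 38 in every valid ordering.
So no valid ordering can have step 38 before step 2.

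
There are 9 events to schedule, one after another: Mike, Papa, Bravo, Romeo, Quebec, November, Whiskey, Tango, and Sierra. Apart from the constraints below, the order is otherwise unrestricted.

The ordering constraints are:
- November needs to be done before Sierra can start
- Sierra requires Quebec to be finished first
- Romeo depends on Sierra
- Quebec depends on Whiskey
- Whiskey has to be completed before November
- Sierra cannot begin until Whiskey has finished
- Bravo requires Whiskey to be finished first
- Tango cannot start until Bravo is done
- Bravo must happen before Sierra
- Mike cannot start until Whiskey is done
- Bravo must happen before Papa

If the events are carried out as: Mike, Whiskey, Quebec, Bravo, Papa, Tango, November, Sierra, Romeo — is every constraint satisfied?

No

Here Whiskey comes after Mike.
That contradicts the constraint that Whiskey must precede Mike.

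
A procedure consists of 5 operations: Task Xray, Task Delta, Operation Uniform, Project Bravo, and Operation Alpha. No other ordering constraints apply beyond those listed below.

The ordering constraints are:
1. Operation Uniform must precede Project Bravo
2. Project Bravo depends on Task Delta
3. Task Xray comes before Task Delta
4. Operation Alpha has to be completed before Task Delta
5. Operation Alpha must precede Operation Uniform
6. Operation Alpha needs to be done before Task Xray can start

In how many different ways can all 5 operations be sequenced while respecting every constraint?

3

Operation Alpha is the only operation with nothing required before it, so every ordering starts there.
Counting all ways to extend the partial order to a total order gives 3.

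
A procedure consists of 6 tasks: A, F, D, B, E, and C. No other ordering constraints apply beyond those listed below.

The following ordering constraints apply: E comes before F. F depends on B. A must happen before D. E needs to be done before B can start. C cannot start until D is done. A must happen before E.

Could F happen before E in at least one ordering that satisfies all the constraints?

No

Following E → F, E must precede F in every valid ordering.
So no valid ordering can have F before E.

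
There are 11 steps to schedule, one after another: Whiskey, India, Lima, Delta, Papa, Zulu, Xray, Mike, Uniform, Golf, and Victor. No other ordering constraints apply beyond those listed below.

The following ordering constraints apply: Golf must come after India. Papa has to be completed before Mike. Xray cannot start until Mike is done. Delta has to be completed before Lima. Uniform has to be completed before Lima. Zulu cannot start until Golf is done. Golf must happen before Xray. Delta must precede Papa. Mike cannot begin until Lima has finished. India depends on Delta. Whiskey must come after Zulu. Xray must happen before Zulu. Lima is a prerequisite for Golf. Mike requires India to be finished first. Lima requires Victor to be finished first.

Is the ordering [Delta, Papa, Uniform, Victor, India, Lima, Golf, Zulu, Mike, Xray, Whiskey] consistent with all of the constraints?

No

Here Xray comes after Zulu.
That contradicts the constraint that Xray must precede Zulu.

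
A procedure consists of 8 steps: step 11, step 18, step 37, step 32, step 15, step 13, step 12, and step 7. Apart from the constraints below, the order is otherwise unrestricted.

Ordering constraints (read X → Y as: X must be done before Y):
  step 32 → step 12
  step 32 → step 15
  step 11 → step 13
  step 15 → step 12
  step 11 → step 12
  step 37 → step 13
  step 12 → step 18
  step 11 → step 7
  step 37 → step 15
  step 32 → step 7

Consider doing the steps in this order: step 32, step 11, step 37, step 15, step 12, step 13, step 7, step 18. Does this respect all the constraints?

Every stated constraint is respected: step 32 sits at position 1, ahead of step 7 at position 7, and each of the other listed pairs likewise has the predecessor earlier in the sequence.

Yes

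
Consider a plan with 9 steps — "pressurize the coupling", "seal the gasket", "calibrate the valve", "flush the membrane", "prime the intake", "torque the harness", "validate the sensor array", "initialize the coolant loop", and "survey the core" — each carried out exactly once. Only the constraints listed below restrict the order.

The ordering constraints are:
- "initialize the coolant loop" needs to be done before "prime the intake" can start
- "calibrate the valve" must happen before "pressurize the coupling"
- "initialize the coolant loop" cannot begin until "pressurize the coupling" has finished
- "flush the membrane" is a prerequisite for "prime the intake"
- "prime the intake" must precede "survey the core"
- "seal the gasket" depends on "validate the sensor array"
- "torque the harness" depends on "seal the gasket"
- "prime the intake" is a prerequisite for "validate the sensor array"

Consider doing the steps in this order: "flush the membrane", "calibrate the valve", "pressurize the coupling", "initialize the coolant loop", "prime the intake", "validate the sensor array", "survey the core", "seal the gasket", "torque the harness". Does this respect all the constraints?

Yes

Checking each listed constraint against this order: for instance, "flush the membrane" is in position 1 and "prime the intake" in position 5, so that constraint holds — and the remaining constraints check out the same way.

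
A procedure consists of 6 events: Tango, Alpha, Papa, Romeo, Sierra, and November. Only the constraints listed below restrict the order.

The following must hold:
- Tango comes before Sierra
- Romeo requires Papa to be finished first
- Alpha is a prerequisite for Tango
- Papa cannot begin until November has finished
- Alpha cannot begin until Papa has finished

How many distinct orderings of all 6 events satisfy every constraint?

4

Only November has no prerequisites, so it must go first.
Systematically extending each partial ordering one event at a time and counting, there are 4 complete orderings.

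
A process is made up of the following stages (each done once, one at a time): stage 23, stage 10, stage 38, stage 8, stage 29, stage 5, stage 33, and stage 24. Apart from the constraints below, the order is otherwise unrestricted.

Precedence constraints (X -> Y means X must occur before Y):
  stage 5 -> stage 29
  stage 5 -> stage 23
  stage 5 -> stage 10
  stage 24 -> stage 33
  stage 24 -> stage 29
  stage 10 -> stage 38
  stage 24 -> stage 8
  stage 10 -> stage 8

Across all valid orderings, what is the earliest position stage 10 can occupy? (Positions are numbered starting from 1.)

2

Working backwards through the constraints from stage 10, its only required predecessor is stage 5.
So at minimum 1 stage comes before stage 10, putting stage 10 no earlier than position 2. That position is achievable by scheduling exactly that predecessor first.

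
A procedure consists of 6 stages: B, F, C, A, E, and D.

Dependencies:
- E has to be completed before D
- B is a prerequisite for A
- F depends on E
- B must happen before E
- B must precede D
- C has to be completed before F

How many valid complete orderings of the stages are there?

33

The stages with no prerequisites are B, C; any of them can be placed first.
Systematically extending each partial ordering one stage at a time and counting, there are 33 complete orderings.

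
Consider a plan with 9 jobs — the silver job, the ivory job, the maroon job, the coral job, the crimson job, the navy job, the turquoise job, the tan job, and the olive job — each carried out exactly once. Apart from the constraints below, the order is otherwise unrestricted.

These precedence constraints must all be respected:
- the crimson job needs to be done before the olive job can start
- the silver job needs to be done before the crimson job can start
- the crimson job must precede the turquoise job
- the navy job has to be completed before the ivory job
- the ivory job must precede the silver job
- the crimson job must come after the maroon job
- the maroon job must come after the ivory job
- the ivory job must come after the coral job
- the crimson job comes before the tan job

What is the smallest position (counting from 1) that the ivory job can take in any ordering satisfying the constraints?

3

Working backwards through the constraints from the ivory job, its full set of required predecessors is the coral job, the navy job — 2 of them.
With 2 mandatory predecessors, the earliest the ivory job can sit is position 2+1 = 3, and placing just those 2 first achieves it.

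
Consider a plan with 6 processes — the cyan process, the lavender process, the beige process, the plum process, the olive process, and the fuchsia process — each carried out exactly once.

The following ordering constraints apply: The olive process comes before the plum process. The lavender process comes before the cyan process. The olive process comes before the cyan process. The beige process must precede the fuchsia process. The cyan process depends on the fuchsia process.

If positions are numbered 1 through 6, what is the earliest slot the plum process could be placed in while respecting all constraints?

2

The only process forced before the plum process (directly or transitively) is the olive process.
With 1 mandatory predecessor, the earliest the plum process can sit is position 1+1 = 2, and placing just that one first achieves it.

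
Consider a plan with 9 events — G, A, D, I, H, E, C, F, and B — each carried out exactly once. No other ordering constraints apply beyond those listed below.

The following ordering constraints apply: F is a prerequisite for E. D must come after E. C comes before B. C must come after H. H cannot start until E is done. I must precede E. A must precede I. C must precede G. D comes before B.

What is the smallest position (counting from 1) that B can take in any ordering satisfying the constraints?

8

Every event that must precede B has to come before it. Tracing all chains that end at B, those events are: A, D, I, H, E, C, F — 7 in total.
With 7 mandatory predecessors, the earliest B can sit is position 7+1 = 8, and placing just those 7 first achieves it.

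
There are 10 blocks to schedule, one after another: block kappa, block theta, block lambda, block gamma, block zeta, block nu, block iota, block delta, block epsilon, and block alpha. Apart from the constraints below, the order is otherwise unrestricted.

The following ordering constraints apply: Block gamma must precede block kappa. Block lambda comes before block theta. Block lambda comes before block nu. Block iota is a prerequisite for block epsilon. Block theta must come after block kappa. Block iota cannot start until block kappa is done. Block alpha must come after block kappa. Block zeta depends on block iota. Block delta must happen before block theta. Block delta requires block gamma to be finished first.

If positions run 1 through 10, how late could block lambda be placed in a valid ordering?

8

Every block that must follow block lambda has to come after it. Tracing all chains starting from block lambda, those blocks are: block theta, block nu — 2 in total.
With 2 mandatory successors out of 10 blocks total, the latest slot for block lambda is 10−2 = 8, and it's reachable by doing all non-successors before block lambda.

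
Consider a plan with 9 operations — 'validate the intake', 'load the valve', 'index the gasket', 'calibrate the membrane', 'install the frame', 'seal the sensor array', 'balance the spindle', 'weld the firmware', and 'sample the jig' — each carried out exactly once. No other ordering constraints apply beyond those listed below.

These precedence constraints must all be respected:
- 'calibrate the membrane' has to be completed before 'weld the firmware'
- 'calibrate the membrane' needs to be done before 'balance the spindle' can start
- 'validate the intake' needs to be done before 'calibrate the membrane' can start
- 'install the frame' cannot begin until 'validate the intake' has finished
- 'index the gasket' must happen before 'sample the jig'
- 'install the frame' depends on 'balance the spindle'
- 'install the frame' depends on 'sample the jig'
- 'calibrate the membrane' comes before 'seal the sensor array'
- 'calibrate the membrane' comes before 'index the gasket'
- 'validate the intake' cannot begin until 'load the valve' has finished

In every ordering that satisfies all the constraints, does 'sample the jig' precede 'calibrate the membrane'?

No

In fact the dependencies run the other way: 'calibrate the membrane' → 'index the gasket' → 'sample the jig'.
So 'sample the jig' does not have to come before 'calibrate the membrane' — it cannot.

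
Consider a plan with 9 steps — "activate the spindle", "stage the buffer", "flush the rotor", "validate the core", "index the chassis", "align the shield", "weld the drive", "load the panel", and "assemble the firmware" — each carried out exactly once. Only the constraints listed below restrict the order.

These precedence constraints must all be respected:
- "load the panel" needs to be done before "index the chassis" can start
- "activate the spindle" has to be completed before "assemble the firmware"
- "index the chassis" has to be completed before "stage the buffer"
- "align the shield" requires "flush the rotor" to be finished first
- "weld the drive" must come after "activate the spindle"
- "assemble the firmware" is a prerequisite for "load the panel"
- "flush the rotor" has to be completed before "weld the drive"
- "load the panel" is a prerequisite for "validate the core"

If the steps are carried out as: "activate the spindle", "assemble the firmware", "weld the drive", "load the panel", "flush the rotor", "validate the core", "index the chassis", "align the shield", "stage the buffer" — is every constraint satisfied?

No

Here "flush the rotor" comes after "weld the drive".
Since "flush the rotor" is required before "weld the drive", the ordering is invalid.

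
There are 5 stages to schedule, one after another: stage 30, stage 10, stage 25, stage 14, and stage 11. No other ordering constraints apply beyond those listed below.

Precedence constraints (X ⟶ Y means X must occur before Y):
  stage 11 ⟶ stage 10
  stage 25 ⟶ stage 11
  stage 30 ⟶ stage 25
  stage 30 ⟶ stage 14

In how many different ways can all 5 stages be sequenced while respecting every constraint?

4

Only stage 30 has no prerequisites, so it must go first.
Counting all ways to extend the partial order to a total order gives 4.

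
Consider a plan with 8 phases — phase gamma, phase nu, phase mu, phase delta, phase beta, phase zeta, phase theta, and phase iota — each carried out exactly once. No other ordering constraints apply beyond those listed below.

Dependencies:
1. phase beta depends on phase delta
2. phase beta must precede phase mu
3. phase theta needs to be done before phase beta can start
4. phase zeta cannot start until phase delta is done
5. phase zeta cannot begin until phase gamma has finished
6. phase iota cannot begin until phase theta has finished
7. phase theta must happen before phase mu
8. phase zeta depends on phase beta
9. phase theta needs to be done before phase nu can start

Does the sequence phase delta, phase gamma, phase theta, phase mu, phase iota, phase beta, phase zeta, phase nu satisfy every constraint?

No

The sequence places phase mu ahead of phase beta.
That contradicts the constraint that phase beta must precede phase mu.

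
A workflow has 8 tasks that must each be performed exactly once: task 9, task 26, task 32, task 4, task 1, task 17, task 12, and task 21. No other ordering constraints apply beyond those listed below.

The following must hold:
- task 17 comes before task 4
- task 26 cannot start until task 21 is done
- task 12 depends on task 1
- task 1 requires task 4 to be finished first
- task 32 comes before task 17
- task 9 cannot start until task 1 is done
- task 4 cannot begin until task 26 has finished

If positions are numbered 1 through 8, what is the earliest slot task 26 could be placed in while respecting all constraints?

The only task forced before task 26 (directly or transitively) is task 21.
So at minimum 1 task comes before task 26, putting task 26 no earlier than position 2. That position is achievable by scheduling exactly that predecessor first.

2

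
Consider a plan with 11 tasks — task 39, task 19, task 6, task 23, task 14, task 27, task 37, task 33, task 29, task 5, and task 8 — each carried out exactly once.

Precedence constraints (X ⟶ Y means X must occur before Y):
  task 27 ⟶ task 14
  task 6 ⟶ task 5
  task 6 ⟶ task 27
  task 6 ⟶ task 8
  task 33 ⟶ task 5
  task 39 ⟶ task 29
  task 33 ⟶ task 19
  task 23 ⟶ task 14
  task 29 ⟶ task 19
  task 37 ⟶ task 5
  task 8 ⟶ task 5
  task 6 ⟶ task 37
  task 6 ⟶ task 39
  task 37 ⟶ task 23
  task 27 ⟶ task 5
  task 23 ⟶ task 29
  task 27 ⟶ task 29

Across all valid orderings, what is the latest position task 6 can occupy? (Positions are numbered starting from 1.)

Following every chain forward from task 6, the tasks that must come later are task 39, task 19, task 23, task 14, task 27, task 37, task 29, task 5, task 8 — 9 of them.
So at least 9 tasks follow task 6, putting task 6 no later than position 2. That position is achievable by scheduling everything else first.

2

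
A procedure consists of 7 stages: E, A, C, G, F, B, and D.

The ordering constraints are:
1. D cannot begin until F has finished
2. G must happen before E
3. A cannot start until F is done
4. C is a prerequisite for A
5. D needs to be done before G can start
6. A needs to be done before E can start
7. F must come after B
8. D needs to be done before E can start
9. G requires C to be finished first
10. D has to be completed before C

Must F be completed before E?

Chaining the stated constraints: F → A → E.
That forces F before E in every valid schedule.

Yes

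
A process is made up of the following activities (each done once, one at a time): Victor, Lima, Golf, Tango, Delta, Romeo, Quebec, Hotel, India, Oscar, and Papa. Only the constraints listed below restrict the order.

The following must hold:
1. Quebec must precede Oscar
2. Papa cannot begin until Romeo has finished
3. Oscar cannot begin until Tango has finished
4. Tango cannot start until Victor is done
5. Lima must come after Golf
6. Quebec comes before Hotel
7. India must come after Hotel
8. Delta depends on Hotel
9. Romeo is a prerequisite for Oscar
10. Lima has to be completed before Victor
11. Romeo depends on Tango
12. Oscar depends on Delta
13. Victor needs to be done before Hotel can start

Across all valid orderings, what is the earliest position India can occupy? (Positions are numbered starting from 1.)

6

Every activity that must precede India has to come before it. Tracing all chains that end at India, those activities are: Victor, Lima, Golf, Quebec, Hotel — 5 in total.
So at minimum 5 activities come before India, putting India no earlier than position 6. That position is achievable by scheduling exactly those predecessors first.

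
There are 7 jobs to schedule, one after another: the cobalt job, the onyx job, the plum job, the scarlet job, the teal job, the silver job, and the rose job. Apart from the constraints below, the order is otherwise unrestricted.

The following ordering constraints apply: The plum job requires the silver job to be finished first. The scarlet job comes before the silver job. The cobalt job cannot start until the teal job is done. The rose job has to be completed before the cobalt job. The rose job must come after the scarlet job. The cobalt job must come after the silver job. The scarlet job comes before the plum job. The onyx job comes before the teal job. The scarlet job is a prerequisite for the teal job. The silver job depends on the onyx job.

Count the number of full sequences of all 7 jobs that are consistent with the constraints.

41

2 jobs have no prerequisites (the onyx job, the scarlet job), so any of them could come first.
Systematically extending each partial ordering one job at a time and counting, there are 41 complete orderings.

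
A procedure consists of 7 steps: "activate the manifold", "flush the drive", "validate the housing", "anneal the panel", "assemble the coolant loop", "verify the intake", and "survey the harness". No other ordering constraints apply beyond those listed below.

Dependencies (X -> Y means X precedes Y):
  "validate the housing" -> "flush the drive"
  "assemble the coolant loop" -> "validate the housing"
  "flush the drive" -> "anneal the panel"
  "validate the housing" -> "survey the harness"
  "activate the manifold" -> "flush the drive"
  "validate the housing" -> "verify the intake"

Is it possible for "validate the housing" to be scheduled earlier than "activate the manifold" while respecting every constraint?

Yes

No chain of constraints runs from "activate the manifold" to "validate the housing", so "activate the manifold" is not required to come first.
That means at least one valid schedule has "validate the housing" before "activate the manifold".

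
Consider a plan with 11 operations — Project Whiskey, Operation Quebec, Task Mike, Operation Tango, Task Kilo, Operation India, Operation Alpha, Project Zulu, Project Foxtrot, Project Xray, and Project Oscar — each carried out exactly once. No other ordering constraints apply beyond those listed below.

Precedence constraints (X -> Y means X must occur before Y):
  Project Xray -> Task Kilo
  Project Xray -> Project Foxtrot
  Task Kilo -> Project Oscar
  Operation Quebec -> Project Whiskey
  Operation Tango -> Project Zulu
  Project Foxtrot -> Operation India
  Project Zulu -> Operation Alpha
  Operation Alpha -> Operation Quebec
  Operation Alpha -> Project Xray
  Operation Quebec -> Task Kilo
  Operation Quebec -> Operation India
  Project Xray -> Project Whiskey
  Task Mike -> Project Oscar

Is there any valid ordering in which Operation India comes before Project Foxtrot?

No

There is a dependency chain Project Foxtrot → Operation India, so Operation India always comes after Project Foxtrot.
So no valid ordering can have Operation India before Project Foxtrot.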